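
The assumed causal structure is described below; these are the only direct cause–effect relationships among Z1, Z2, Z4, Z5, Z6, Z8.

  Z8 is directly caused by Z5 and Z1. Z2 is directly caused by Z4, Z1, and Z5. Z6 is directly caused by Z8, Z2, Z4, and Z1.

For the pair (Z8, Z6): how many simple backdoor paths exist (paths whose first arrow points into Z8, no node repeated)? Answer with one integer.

A backdoor path from Z8 to Z6 is any simple undirected path whose first edge points into Z8 (i.e. leaves Z8 via a parent).
Parents of Z8: {Z1, Z5}.
Enumerating:
  P1: Z8 <- Z5 -> Z2 <- Z1 -> Z6
  P2: Z8 <- Z5 -> Z2 <- Z4 -> Z6
  P3: Z8 <- Z5 -> Z2 -> Z6
  P4: Z8 <- Z1 -> Z2 <- Z4 -> Z6
  P5: Z8 <- Z1 -> Z2 -> Z6
  P6: Z8 <- Z1 -> Z6
That exhausts the simple backdoor paths. Count: 6.

6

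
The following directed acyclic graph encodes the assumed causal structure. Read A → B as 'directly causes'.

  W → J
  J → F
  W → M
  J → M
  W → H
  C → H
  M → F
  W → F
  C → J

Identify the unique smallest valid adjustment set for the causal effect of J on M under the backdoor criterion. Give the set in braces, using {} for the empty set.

{W}

Variables eligible for adjustment (non-descendants of J, excluding J and M): {C, H, W}.
Backdoor paths from J to M:
  P1: J <- W -> M
  P2: J <- W -> F <- M
  P3: J <- C -> H <- W -> M
  P4: J <- C -> H <- W -> F <- M
The empty set is not sufficient: P1 (J <- W -> M) has no collider blocking it and no conditioned non-collider, so it is open.
Try {W}:
  P1: blocked at fork node W ∈ conditioning set.
  P2: blocked at fork node W ∈ conditioning set.
  P3: blocked at collider H (neither it nor any descendant is in the conditioning set).
  P4: blocked at collider H (neither it nor any descendant is in the conditioning set).
{W} contains no descendant of J and blocks every backdoor path.
No other singleton works — e.g. {C} leaves P1 open — so {W} is the unique smallest valid adjustment set.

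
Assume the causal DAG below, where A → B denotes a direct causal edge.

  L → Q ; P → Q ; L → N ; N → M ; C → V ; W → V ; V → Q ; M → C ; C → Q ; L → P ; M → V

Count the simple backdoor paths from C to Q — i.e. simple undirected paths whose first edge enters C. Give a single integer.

3

A backdoor path from C to Q is any simple undirected path whose first edge points into C (i.e. leaves C via a parent).
Parents of C: {M}.
Enumerating:
  P1: C <- M <- N <- L -> P -> Q
  P2: C <- M <- N <- L -> Q
  P3: C <- M -> V -> Q
That exhausts the simple backdoor paths. Count: 3.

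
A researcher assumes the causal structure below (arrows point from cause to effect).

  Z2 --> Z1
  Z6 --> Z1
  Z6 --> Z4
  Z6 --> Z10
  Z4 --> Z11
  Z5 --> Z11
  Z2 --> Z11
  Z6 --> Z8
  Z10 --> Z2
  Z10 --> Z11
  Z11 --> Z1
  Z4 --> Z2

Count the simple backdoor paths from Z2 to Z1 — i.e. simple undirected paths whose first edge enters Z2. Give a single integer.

8

A backdoor path from Z2 to Z1 is any simple undirected path whose first edge points into Z2 (i.e. leaves Z2 via a parent).
Parents of Z2: {Z10, Z4}.
Enumerating:
  P1: Z2 <- Z10 <- Z6 -> Z4 -> Z11 -> Z1
  P2: Z2 <- Z10 <- Z6 -> Z1
  P3: Z2 <- Z10 -> Z11 <- Z4 <- Z6 -> Z1
  P4: Z2 <- Z10 -> Z11 -> Z1
  P5: Z2 <- Z4 <- Z6 -> Z10 -> Z11 -> Z1
  P6: Z2 <- Z4 <- Z6 -> Z1
  P7: Z2 <- Z4 -> Z11 <- Z10 <- Z6 -> Z1
  P8: Z2 <- Z4 -> Z11 -> Z1
That exhausts the simple backdoor paths. Count: 8.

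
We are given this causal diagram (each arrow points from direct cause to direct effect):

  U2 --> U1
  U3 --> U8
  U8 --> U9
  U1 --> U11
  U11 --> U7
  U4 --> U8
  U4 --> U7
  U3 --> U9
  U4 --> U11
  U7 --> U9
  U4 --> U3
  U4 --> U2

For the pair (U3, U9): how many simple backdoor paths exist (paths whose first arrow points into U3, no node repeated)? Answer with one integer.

4

A backdoor path from U3 to U9 is any simple undirected path whose first edge points into U3 (i.e. leaves U3 via a parent).
Parents of U3: {U4}.
Enumerating:
  P1: U3 <- U4 -> U2 -> U1 -> U11 -> U7 -> U9
  P2: U3 <- U4 -> U11 -> U7 -> U9
  P3: U3 <- U4 -> U7 -> U9
  P4: U3 <- U4 -> U8 -> U9
That exhausts the simple backdoor paths. Count: 4.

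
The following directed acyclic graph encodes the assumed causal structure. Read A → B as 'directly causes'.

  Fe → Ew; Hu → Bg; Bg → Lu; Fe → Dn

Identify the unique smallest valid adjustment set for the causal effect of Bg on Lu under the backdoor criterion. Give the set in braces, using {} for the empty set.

Variables eligible for adjustment (non-descendants of Bg, excluding Bg and Lu): {Dn, Ew, Fe, Hu}.
Backdoor paths from Bg to Lu:
  (none)
With no backdoor paths the empty set already satisfies the criterion, and it is trivially minimal.

{}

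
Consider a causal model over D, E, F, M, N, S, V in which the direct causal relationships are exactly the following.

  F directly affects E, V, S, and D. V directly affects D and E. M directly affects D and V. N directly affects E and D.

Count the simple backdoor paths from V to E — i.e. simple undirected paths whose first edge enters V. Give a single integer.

A backdoor path from V to E is any simple undirected path whose first edge points into V (i.e. leaves V via a parent).
Parents of V: {F, M}.
Enumerating:
  P1: V <- M -> D <- F -> E
  P2: V <- M -> D <- N -> E
  P3: V <- F -> E
  P4: V <- F -> D <- N -> E
That exhausts the simple backdoor paths. Count: 4.

4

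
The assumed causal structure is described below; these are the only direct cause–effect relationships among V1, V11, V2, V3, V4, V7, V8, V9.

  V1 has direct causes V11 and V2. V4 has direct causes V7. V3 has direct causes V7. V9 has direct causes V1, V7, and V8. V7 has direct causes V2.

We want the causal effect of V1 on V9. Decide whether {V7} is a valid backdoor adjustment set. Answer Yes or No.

Yes

Backdoor paths from V1 to V9 (paths whose first edge points into V1):
  P1: V1 <- V2 -> V7 -> V9
Condition 1 (no descendant of V1 in the set): holds — descendants of V1 are {V9}; none are in {V7}.
Condition 2 (every backdoor path blocked by {V7}):
  P1: blocked at chain node V7 ∈ conditioning set.
{V7} satisfies the backdoor criterion.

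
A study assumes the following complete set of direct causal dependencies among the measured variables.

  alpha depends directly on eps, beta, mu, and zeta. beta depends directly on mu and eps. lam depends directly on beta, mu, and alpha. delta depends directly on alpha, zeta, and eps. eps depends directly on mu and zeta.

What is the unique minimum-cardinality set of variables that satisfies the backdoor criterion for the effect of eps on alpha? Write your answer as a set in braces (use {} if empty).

Variables eligible for adjustment (non-descendants of eps, excluding eps and alpha): {mu, zeta}.
Backdoor paths from eps to alpha:
  P1: eps <- mu -> beta -> alpha
  P2: eps <- mu -> beta -> lam <- alpha
  P3: eps <- mu -> alpha
  P4: eps <- mu -> lam <- beta -> alpha
  P5: eps <- mu -> lam <- alpha
  P6: eps <- zeta -> alpha
  P7: eps <- zeta -> delta <- alpha
The empty set is not sufficient: P1 (eps <- mu -> beta -> alpha) has no collider blocking it and no conditioned non-collider, so it is open.
Try {mu, zeta}:
  P1: blocked at fork node mu ∈ conditioning set.
  P2: blocked at fork node mu ∈ conditioning set.
  P3: blocked at fork node mu ∈ conditioning set.
  P4: blocked at fork node mu ∈ conditioning set.
  P5: blocked at fork node mu ∈ conditioning set.
  P6: blocked at fork node zeta ∈ conditioning set.
  P7: blocked at fork node zeta ∈ conditioning set.
{mu, zeta} contains no descendant of eps and blocks every backdoor path.
Every element of {mu, zeta} is needed (dropping mu leaves P1 open; dropping zeta leaves P6 open), so no proper subset is valid.
Among all size-2 subsets of the eligible variables, only {mu, zeta} blocks every backdoor path, so it is the unique smallest valid adjustment set.

{mu, zeta}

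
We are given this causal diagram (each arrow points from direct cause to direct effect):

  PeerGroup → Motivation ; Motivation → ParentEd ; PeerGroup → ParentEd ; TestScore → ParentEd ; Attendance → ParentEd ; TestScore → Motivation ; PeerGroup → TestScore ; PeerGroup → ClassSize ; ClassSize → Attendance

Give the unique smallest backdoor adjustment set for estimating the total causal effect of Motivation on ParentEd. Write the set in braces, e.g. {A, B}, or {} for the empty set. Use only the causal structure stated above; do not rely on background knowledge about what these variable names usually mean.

Variables eligible for adjustment (non-descendants of Motivation, excluding Motivation and ParentEd): {Attendance, ClassSize, PeerGroup, TestScore}.
Backdoor paths from Motivation to ParentEd:
  P1: Motivation <- PeerGroup -> ClassSize -> Attendance -> ParentEd
  P2: Motivation <- PeerGroup -> TestScore -> ParentEd
  P3: Motivation <- PeerGroup -> ParentEd
  P4: Motivation <- TestScore <- PeerGroup -> ClassSize -> Attendance -> ParentEd
  P5: Motivation <- TestScore <- PeerGroup -> ParentEd
  P6: Motivation <- TestScore -> ParentEd
The empty set is not sufficient: P1 (Motivation <- PeerGroup -> ClassSize -> Attendance -> ParentEd) has no collider blocking it and no conditioned non-collider, so it is open.
Try {PeerGroup, TestScore}:
  P1: blocked at fork node PeerGroup ∈ conditioning set.
  P2: blocked at fork node PeerGroup ∈ conditioning set.
  P3: blocked at fork node PeerGroup ∈ conditioning set.
  P4: blocked at chain node TestScore ∈ conditioning set.
  P5: blocked at chain node TestScore ∈ conditioning set.
  P6: blocked at fork node TestScore ∈ conditioning set.
{PeerGroup, TestScore} contains no descendant of Motivation and blocks every backdoor path.
Every element of {PeerGroup, TestScore} is needed (dropping PeerGroup leaves P1 open; dropping TestScore leaves P6 open), so no proper subset is valid.
Among all size-2 subsets of the eligible variables, only {PeerGroup, TestScore} blocks every backdoor path, so it is the unique smallest valid adjustment set.

{PeerGroup, TestScore}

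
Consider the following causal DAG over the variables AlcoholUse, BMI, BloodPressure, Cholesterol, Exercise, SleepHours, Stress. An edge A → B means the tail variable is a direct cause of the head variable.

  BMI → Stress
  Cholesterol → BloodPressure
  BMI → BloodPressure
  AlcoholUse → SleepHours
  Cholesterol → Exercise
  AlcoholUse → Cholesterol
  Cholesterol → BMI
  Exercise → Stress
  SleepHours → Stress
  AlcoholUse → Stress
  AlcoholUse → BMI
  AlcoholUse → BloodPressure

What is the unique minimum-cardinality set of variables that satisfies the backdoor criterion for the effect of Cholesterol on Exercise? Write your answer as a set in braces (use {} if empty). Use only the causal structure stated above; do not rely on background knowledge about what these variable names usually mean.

{}

Variables eligible for adjustment (non-descendants of Cholesterol, excluding Cholesterol and Exercise): {AlcoholUse, SleepHours}.
Backdoor paths from Cholesterol to Exercise:
  P1: Cholesterol <- AlcoholUse -> SleepHours -> Stress <- Exercise
  P2: Cholesterol <- AlcoholUse -> BMI -> Stress <- Exercise
  P3: Cholesterol <- AlcoholUse -> Stress <- Exercise
  P4: Cholesterol <- AlcoholUse -> BloodPressure <- BMI -> Stress <- Exercise
Each backdoor path contains an unconditioned collider, so every path is already blocked with the empty conditioning set:
  P1: blocked at collider Stress (neither it nor any descendant is in the conditioning set).
  P2: blocked at collider Stress (neither it nor any descendant is in the conditioning set).
  P3: blocked at collider Stress (neither it nor any descendant is in the conditioning set).
  P4: blocked at collider BloodPressure (neither it nor any descendant is in the conditioning set).
The empty set is therefore the unique smallest valid set.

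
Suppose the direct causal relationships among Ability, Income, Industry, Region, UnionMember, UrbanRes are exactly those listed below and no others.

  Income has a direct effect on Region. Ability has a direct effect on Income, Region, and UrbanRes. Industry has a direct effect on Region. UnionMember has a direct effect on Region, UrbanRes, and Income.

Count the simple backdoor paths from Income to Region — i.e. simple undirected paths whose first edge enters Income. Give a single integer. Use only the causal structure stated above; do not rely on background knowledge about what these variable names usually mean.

4

A backdoor path from Income to Region is any simple undirected path whose first edge points into Income (i.e. leaves Income via a parent).
Parents of Income: {Ability, UnionMember}.
Enumerating:
  P1: Income <- Ability -> Region
  P2: Income <- Ability -> UrbanRes <- UnionMember -> Region
  P3: Income <- UnionMember -> Region
  P4: Income <- UnionMember -> UrbanRes <- Ability -> Region
That exhausts the simple backdoor paths. Count: 4.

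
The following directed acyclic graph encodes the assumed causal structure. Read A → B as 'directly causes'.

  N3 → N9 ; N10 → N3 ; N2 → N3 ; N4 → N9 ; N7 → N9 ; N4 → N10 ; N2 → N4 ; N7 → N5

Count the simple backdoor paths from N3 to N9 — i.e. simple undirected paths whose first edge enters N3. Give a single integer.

A backdoor path from N3 to N9 is any simple undirected path whose first edge points into N3 (i.e. leaves N3 via a parent).
Parents of N3: {N10, N2}.
Enumerating:
  P1: N3 <- N2 -> N4 -> N9
  P2: N3 <- N10 <- N4 -> N9
That exhausts the simple backdoor paths. Count: 2.

2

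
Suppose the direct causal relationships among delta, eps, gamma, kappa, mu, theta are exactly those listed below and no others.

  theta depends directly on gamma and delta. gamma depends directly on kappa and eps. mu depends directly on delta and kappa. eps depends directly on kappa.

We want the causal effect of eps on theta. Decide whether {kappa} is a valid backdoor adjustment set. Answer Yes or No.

Backdoor paths from eps to theta (paths whose first edge points into eps):
  P1: eps <- kappa -> gamma -> theta
  P2: eps <- kappa -> mu <- delta -> theta
Condition 1 (no descendant of eps in the set): holds — descendants of eps are {gamma, theta}; none are in {kappa}.
Condition 2 (every backdoor path blocked by {kappa}):
  P1: blocked at fork node kappa ∈ conditioning set.
  P2: blocked at fork node kappa ∈ conditioning set.
{kappa} satisfies the backdoor criterion.

Yes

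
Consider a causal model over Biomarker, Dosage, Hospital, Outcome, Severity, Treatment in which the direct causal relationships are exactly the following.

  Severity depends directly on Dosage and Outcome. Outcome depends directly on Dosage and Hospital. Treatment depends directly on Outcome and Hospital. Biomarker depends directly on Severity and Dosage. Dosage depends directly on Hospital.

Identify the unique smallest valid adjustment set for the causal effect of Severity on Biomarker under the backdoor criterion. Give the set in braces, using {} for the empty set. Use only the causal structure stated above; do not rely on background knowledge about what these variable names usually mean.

Variables eligible for adjustment (non-descendants of Severity, excluding Severity and Biomarker): {Dosage, Hospital, Outcome, Treatment}.
Backdoor paths from Severity to Biomarker:
  P1: Severity <- Dosage -> Biomarker
  P2: Severity <- Outcome <- Hospital -> Dosage -> Biomarker
  P3: Severity <- Outcome <- Dosage -> Biomarker
  P4: Severity <- Outcome -> Treatment <- Hospital -> Dosage -> Biomarker
The empty set is not sufficient: P1 (Severity <- Dosage -> Biomarker) has no collider blocking it and no conditioned non-collider, so it is open.
Try {Dosage}:
  P1: blocked at fork node Dosage ∈ conditioning set.
  P2: blocked at chain node Dosage ∈ conditioning set.
  P3: blocked at fork node Dosage ∈ conditioning set.
  P4: blocked at collider Treatment (neither it nor any descendant is in the conditioning set).
{Dosage} contains no descendant of Severity and blocks every backdoor path.
No other singleton works — e.g. {Hospital} leaves P1 open — so {Dosage} is the unique smallest valid adjustment set.

{Dosage}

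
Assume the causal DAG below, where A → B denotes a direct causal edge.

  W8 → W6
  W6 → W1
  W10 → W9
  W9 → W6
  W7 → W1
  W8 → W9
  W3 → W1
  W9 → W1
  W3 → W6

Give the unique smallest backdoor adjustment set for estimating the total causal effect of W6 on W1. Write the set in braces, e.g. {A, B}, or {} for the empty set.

{W3, W9}

Variables eligible for adjustment (non-descendants of W6, excluding W6 and W1): {W10, W3, W7, W8, W9}.
Backdoor paths from W6 to W1:
  P1: W6 <- W8 -> W9 -> W1
  P2: W6 <- W9 -> W1
  P3: W6 <- W3 -> W1
The empty set is not sufficient: P1 (W6 <- W8 -> W9 -> W1) has no collider blocking it and no conditioned non-collider, so it is open.
Try {W3, W9}:
  P1: blocked at chain node W9 ∈ conditioning set.
  P2: blocked at fork node W9 ∈ conditioning set.
  P3: blocked at fork node W3 ∈ conditioning set.
{W3, W9} contains no descendant of W6 and blocks every backdoor path.
Every element of {W3, W9} is needed (dropping W3 leaves P3 open; dropping W9 leaves P1 open), so no proper subset is valid.
Among all size-2 subsets of the eligible variables, only {W3, W9} blocks every backdoor path, so it is the unique smallest valid adjustment set.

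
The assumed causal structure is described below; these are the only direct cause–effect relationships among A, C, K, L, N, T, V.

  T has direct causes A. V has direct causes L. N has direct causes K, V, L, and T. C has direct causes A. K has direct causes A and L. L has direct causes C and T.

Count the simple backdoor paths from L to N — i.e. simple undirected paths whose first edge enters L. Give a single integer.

4

A backdoor path from L to N is any simple undirected path whose first edge points into L (i.e. leaves L via a parent).
Parents of L: {C, T}.
Enumerating:
  P1: L <- C <- A -> T -> N
  P2: L <- C <- A -> K -> N
  P3: L <- T <- A -> K -> N
  P4: L <- T -> N
That exhausts the simple backdoor paths. Count: 4.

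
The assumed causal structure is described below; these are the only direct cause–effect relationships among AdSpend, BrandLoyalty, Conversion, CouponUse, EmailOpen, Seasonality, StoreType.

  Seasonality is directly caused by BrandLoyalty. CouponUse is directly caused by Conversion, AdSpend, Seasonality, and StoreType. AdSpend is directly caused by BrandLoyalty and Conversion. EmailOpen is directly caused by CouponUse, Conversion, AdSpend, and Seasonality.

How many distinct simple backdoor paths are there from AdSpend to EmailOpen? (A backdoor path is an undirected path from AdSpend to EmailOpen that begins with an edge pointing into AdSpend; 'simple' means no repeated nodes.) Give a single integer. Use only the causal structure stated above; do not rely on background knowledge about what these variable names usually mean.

6

A backdoor path from AdSpend to EmailOpen is any simple undirected path whose first edge points into AdSpend (i.e. leaves AdSpend via a parent).
Parents of AdSpend: {BrandLoyalty, Conversion}.
Enumerating:
  P1: AdSpend <- BrandLoyalty -> Seasonality -> CouponUse <- Conversion -> EmailOpen
  P2: AdSpend <- BrandLoyalty -> Seasonality -> CouponUse -> EmailOpen
  P3: AdSpend <- BrandLoyalty -> Seasonality -> EmailOpen
  P4: AdSpend <- Conversion -> CouponUse <- Seasonality -> EmailOpen
  P5: AdSpend <- Conversion -> CouponUse -> EmailOpen
  P6: AdSpend <- Conversion -> EmailOpen
That exhausts the simple backdoor paths. Count: 6.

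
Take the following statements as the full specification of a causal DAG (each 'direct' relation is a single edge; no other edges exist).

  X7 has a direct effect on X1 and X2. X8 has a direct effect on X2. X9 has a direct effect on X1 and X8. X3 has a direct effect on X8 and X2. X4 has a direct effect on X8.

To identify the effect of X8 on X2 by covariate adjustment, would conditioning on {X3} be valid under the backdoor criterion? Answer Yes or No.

Yes

Backdoor paths from X8 to X2 (paths whose first edge points into X8):
  P1: X8 <- X9 -> X1 <- X7 -> X2
  P2: X8 <- X3 -> X2
Condition 1 (no descendant of X8 in the set): holds — descendants of X8 are {X2}; none are in {X3}.
Condition 2 (every backdoor path blocked by {X3}):
  P1: blocked at collider X1 (neither it nor any descendant is in the conditioning set).
  P2: blocked at fork node X3 ∈ conditioning set.
{X3} satisfies the backdoor criterion.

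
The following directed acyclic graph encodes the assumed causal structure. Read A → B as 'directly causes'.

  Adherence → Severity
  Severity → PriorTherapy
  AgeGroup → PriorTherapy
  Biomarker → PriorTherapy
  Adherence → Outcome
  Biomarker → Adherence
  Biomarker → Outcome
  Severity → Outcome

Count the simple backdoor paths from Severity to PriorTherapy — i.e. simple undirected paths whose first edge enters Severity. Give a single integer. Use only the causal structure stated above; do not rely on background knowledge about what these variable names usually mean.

A backdoor path from Severity to PriorTherapy is any simple undirected path whose first edge points into Severity (i.e. leaves Severity via a parent).
Parents of Severity: {Adherence}.
Enumerating:
  P1: Severity <- Adherence <- Biomarker -> PriorTherapy
  P2: Severity <- Adherence -> Outcome <- Biomarker -> PriorTherapy
That exhausts the simple backdoor paths. Count: 2.

2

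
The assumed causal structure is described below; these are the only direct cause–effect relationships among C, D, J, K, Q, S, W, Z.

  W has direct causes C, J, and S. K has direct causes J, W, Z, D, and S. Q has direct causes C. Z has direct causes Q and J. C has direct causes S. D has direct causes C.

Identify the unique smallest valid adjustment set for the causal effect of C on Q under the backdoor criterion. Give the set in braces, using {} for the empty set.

Variables eligible for adjustment (non-descendants of C, excluding C and Q): {J, S}.
Backdoor paths from C to Q:
  P1: C <- S -> W <- J -> Z <- Q
  P2: C <- S -> W <- J -> K <- Z <- Q
  P3: C <- S -> W -> K <- J -> Z <- Q
  P4: C <- S -> W -> K <- Z <- Q
  P5: C <- S -> K <- J -> Z <- Q
  P6: C <- S -> K <- W <- J -> Z <- Q
  P7: C <- S -> K <- Z <- Q
Each backdoor path contains an unconditioned collider, so every path is already blocked with the empty conditioning set:
  P1: blocked at collider W (neither it nor any descendant is in the conditioning set).
  P2: blocked at collider W (neither it nor any descendant is in the conditioning set).
  P3: blocked at collider K (neither it nor any descendant is in the conditioning set).
  P4: blocked at collider K (neither it nor any descendant is in the conditioning set).
  P5: blocked at collider K (neither it nor any descendant is in the conditioning set).
  P6: blocked at collider K (neither it nor any descendant is in the conditioning set).
  P7: blocked at collider K (neither it nor any descendant is in the conditioning set).
The empty set is therefore the unique smallest valid set.

{}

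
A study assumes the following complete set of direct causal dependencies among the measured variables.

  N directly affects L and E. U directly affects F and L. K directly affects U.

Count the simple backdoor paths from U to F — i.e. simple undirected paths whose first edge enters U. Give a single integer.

0

A backdoor path from U to F is any simple undirected path whose first edge points into U (i.e. leaves U via a parent).
Parents of U: {K}.
No simple path from any parent of U reaches F without revisiting U, so there are no backdoor paths.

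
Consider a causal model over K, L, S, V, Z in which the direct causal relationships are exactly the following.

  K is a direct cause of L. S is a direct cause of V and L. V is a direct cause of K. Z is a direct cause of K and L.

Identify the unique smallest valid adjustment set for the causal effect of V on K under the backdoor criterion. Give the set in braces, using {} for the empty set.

{}

Variables eligible for adjustment (non-descendants of V, excluding V and K): {S, Z}.
Backdoor paths from V to K:
  P1: V <- S -> L <- Z -> K
  P2: V <- S -> L <- K
Each backdoor path contains an unconditioned collider, so every path is already blocked with the empty conditioning set:
  P1: blocked at collider L (neither it nor any descendant is in the conditioning set).
  P2: blocked at collider L (neither it nor any descendant is in the conditioning set).
The empty set is therefore the unique smallest valid set.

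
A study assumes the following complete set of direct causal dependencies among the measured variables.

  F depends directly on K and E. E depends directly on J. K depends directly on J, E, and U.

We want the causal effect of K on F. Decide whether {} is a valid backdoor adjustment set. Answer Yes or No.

No

Backdoor paths from K to F (paths whose first edge points into K):
  P1: K <- J -> E -> F
  P2: K <- E -> F
Condition 1 (no descendant of K in the set): holds — descendants of K are {F}; none are in {}.
Condition 2 (every backdoor path blocked by {}):
  P1: open — no interior node is in the conditioning set.
  P2: open — no interior node is in the conditioning set.
{} does not satisfy the backdoor criterion.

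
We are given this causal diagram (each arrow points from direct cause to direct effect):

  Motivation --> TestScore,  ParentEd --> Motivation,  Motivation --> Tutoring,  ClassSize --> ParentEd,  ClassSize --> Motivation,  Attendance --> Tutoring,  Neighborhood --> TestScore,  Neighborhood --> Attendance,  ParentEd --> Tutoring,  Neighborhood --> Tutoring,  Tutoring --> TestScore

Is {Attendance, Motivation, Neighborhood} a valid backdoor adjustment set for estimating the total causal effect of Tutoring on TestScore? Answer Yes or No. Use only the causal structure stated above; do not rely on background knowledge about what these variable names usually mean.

Yes

Backdoor paths from Tutoring to TestScore (paths whose first edge points into Tutoring):
  P1: Tutoring <- Neighborhood -> TestScore
  P2: Tutoring <- ParentEd <- ClassSize -> Motivation -> TestScore
  P3: Tutoring <- ParentEd -> Motivation -> TestScore
  P4: Tutoring <- Motivation -> TestScore
  P5: Tutoring <- Attendance <- Neighborhood -> TestScore
Condition 1 (no descendant of Tutoring in the set): holds — descendants of Tutoring are {TestScore}; none are in {Attendance, Motivation, Neighborhood}.
Condition 2 (every backdoor path blocked by {Attendance, Motivation, Neighborhood}):
  P1: blocked at fork node Neighborhood ∈ conditioning set.
  P2: blocked at chain node Motivation ∈ conditioning set.
  P3: blocked at chain node Motivation ∈ conditioning set.
  P4: blocked at fork node Motivation ∈ conditioning set.
  P5: blocked at chain node Attendance ∈ conditioning set.
{Attendance, Motivation, Neighborhood} satisfies the backdoor criterion.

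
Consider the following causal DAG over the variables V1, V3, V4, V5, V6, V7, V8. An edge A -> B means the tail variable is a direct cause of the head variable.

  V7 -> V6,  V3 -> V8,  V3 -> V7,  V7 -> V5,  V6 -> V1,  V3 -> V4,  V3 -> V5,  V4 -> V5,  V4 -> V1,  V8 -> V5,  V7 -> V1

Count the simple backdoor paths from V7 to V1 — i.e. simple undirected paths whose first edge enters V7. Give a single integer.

A backdoor path from V7 to V1 is any simple undirected path whose first edge points into V7 (i.e. leaves V7 via a parent).
Parents of V7: {V3}.
Enumerating:
  P1: V7 <- V3 -> V4 -> V1
  P2: V7 <- V3 -> V8 -> V5 <- V4 -> V1
  P3: V7 <- V3 -> V5 <- V4 -> V1
That exhausts the simple backdoor paths. Count: 3.

3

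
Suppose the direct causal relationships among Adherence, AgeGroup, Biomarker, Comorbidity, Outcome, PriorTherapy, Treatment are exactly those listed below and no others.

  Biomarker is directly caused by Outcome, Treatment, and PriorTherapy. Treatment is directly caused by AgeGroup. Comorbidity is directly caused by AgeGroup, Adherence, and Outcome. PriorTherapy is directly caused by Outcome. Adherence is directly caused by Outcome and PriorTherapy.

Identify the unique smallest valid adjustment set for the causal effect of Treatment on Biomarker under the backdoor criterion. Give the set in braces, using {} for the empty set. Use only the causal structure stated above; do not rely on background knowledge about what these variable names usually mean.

{}

Variables eligible for adjustment (non-descendants of Treatment, excluding Treatment and Biomarker): {Adherence, AgeGroup, Comorbidity, Outcome, PriorTherapy}.
Backdoor paths from Treatment to Biomarker:
  P1: Treatment <- AgeGroup -> Comorbidity <- Outcome -> PriorTherapy -> Biomarker
  P2: Treatment <- AgeGroup -> Comorbidity <- Outcome -> Adherence <- PriorTherapy -> Biomarker
  P3: Treatment <- AgeGroup -> Comorbidity <- Outcome -> Biomarker
  P4: Treatment <- AgeGroup -> Comorbidity <- Adherence <- Outcome -> PriorTherapy -> Biomarker
  P5: Treatment <- AgeGroup -> Comorbidity <- Adherence <- Outcome -> Biomarker
  P6: Treatment <- AgeGroup -> Comorbidity <- Adherence <- PriorTherapy <- Outcome -> Biomarker
  P7: Treatment <- AgeGroup -> Comorbidity <- Adherence <- PriorTherapy -> Biomarker
Each backdoor path contains an unconditioned collider, so every path is already blocked with the empty conditioning set:
  P1: blocked at collider Comorbidity (neither it nor any descendant is in the conditioning set).
  P2: blocked at collider Comorbidity (neither it nor any descendant is in the conditioning set).
  P3: blocked at collider Comorbidity (neither it nor any descendant is in the conditioning set).
  P4: blocked at collider Comorbidity (neither it nor any descendant is in the conditioning set).
  P5: blocked at collider Comorbidity (neither it nor any descendant is in the conditioning set).
  P6: blocked at collider Comorbidity (neither it nor any descendant is in the conditioning set).
  P7: blocked at collider Comorbidity (neither it nor any descendant is in the conditioning set).
The empty set is therefore the unique smallest valid set.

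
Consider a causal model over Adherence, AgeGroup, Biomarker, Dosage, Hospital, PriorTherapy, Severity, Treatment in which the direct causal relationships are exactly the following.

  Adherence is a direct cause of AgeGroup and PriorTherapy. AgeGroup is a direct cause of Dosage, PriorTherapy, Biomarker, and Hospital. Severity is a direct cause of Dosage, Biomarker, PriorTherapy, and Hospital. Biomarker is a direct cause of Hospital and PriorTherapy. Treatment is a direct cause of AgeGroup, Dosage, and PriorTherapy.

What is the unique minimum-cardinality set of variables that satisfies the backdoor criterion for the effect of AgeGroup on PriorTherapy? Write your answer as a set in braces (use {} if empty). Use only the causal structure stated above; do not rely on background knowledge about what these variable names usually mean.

Variables eligible for adjustment (non-descendants of AgeGroup, excluding AgeGroup and PriorTherapy): {Adherence, Severity, Treatment}.
Backdoor paths from AgeGroup to PriorTherapy:
  P1: AgeGroup <- Adherence -> PriorTherapy
  P2: AgeGroup <- Treatment -> Dosage <- Severity -> Biomarker -> PriorTherapy
  P3: AgeGroup <- Treatment -> Dosage <- Severity -> PriorTherapy
  P4: AgeGroup <- Treatment -> Dosage <- Severity -> Hospital <- Biomarker -> PriorTherapy
  P5: AgeGroup <- Treatment -> PriorTherapy
The empty set is not sufficient: P1 (AgeGroup <- Adherence -> PriorTherapy) has no collider blocking it and no conditioned non-collider, so it is open.
Try {Adherence, Treatment}:
  P1: blocked at fork node Adherence ∈ conditioning set.
  P2: blocked at fork node Treatment ∈ conditioning set.
  P3: blocked at fork node Treatment ∈ conditioning set.
  P4: blocked at fork node Treatment ∈ conditioning set.
  P5: blocked at fork node Treatment ∈ conditioning set.
{Adherence, Treatment} contains no descendant of AgeGroup and blocks every backdoor path.
Every element of {Adherence, Treatment} is needed (dropping Adherence leaves P1 open; dropping Treatment leaves P5 open), so no proper subset is valid.
Among all size-2 subsets of the eligible variables, only {Adherence, Treatment} blocks every backdoor path, so it is the unique smallest valid adjustment set.

{Adherence, Treatment}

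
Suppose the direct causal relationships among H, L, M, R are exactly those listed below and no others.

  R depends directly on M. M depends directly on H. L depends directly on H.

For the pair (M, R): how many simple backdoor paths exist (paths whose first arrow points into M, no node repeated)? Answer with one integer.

A backdoor path from M to R is any simple undirected path whose first edge points into M (i.e. leaves M via a parent).
Parents of M: {H}.
No simple path from any parent of M reaches R without revisiting M, so there are no backdoor paths.

0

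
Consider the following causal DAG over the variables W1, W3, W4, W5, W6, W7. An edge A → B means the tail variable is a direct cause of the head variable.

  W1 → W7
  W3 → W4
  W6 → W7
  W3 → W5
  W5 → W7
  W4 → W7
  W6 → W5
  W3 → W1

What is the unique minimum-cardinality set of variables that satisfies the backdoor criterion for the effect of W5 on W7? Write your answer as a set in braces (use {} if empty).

{W3, W6}

Variables eligible for adjustment (non-descendants of W5, excluding W5 and W7): {W1, W3, W4, W6}.
Backdoor paths from W5 to W7:
  P1: W5 <- W6 -> W7
  P2: W5 <- W3 -> W4 -> W7
  P3: W5 <- W3 -> W1 -> W7
The empty set is not sufficient: P1 (W5 <- W6 -> W7) has no collider blocking it and no conditioned non-collider, so it is open.
Try {W3, W6}:
  P1: blocked at fork node W6 ∈ conditioning set.
  P2: blocked at fork node W3 ∈ conditioning set.
  P3: blocked at fork node W3 ∈ conditioning set.
{W3, W6} contains no descendant of W5 and blocks every backdoor path.
Every element of {W3, W6} is needed (dropping W3 leaves P2 open; dropping W6 leaves P1 open), so no proper subset is valid.
Among all size-2 subsets of the eligible variables, only {W3, W6} blocks every backdoor path, so it is the unique smallest valid adjustment set.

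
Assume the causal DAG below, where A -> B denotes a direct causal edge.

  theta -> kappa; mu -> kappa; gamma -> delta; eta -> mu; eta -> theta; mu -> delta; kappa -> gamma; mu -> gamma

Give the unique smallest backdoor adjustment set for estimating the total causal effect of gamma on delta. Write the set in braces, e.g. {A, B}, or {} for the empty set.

Variables eligible for adjustment (non-descendants of gamma, excluding gamma and delta): {eta, kappa, mu, theta}.
Backdoor paths from gamma to delta:
  P1: gamma <- mu -> delta
  P2: gamma <- kappa <- mu -> delta
  P3: gamma <- kappa <- theta <- eta -> mu -> delta
The empty set is not sufficient: P1 (gamma <- mu -> delta) has no collider blocking it and no conditioned non-collider, so it is open.
Try {mu}:
  P1: blocked at fork node mu ∈ conditioning set.
  P2: blocked at fork node mu ∈ conditioning set.
  P3: blocked at chain node mu ∈ conditioning set.
{mu} contains no descendant of gamma and blocks every backdoor path.
No other singleton works — e.g. {eta} leaves P1 open — so {mu} is the unique smallest valid adjustment set.

{mu}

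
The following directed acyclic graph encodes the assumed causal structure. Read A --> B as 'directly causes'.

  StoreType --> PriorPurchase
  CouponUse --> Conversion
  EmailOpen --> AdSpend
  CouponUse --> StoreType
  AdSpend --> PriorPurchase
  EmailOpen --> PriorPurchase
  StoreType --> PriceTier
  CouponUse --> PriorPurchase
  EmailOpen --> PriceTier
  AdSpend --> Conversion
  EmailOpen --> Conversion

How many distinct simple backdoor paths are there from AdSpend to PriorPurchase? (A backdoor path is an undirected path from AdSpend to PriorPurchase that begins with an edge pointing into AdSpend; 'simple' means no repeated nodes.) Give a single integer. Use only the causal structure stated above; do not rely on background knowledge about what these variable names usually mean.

A backdoor path from AdSpend to PriorPurchase is any simple undirected path whose first edge points into AdSpend (i.e. leaves AdSpend via a parent).
Parents of AdSpend: {EmailOpen}.
Enumerating:
  P1: AdSpend <- EmailOpen -> Conversion <- CouponUse -> StoreType -> PriorPurchase
  P2: AdSpend <- EmailOpen -> Conversion <- CouponUse -> PriorPurchase
  P3: AdSpend <- EmailOpen -> PriceTier <- StoreType <- CouponUse -> PriorPurchase
  P4: AdSpend <- EmailOpen -> PriceTier <- StoreType -> PriorPurchase
  P5: AdSpend <- EmailOpen -> PriorPurchase
That exhausts the simple backdoor paths. Count: 5.

5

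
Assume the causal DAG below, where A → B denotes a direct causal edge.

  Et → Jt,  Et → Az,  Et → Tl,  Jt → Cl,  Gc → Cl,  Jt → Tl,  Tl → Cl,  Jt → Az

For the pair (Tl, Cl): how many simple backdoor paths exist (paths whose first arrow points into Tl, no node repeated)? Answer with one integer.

A backdoor path from Tl to Cl is any simple undirected path whose first edge points into Tl (i.e. leaves Tl via a parent).
Parents of Tl: {Et, Jt}.
Enumerating:
  P1: Tl <- Et -> Jt -> Cl
  P2: Tl <- Et -> Az <- Jt -> Cl
  P3: Tl <- Jt -> Cl
That exhausts the simple backdoor paths. Count: 3.

3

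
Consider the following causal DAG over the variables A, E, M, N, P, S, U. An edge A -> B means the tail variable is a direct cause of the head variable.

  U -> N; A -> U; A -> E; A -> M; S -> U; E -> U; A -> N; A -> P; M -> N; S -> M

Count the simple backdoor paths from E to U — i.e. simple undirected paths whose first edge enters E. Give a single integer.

A backdoor path from E to U is any simple undirected path whose first edge points into E (i.e. leaves E via a parent).
Parents of E: {A}.
Enumerating:
  P1: E <- A -> M <- S -> U
  P2: E <- A -> M -> N <- U
  P3: E <- A -> U
  P4: E <- A -> N <- M <- S -> U
  P5: E <- A -> N <- U
That exhausts the simple backdoor paths. Count: 5.

5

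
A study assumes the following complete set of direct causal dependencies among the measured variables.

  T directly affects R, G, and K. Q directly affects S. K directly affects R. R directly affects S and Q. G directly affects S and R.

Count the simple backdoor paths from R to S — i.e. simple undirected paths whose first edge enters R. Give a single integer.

3

A backdoor path from R to S is any simple undirected path whose first edge points into R (i.e. leaves R via a parent).
Parents of R: {G, K, T}.
Enumerating:
  P1: R <- T -> G -> S
  P2: R <- G -> S
  P3: R <- K <- T -> G -> S
That exhausts the simple backdoor paths. Count: 3.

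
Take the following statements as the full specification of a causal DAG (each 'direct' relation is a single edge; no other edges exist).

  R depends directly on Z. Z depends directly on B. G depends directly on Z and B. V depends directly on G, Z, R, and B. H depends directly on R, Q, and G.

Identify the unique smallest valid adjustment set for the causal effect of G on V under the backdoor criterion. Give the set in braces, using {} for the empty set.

{B, Z}

Variables eligible for adjustment (non-descendants of G, excluding G and V): {B, Q, R, Z}.
Backdoor paths from G to V:
  P1: G <- B -> Z -> R -> V
  P2: G <- B -> Z -> V
  P3: G <- B -> V
  P4: G <- Z <- B -> V
  P5: G <- Z -> R -> V
  P6: G <- Z -> V
The empty set is not sufficient: P1 (G <- B -> Z -> R -> V) has no collider blocking it and no conditioned non-collider, so it is open.
Try {B, Z}:
  P1: blocked at fork node B ∈ conditioning set.
  P2: blocked at fork node B ∈ conditioning set.
  P3: blocked at fork node B ∈ conditioning set.
  P4: blocked at chain node Z ∈ conditioning set.
  P5: blocked at fork node Z ∈ conditioning set.
  P6: blocked at fork node Z ∈ conditioning set.
{B, Z} contains no descendant of G and blocks every backdoor path.
Every element of {B, Z} is needed (dropping B leaves P3 open; dropping Z leaves P5 open), so no proper subset is valid.
Among all size-2 subsets of the eligible variables, only {B, Z} blocks every backdoor path, so it is the unique smallest valid adjustment set.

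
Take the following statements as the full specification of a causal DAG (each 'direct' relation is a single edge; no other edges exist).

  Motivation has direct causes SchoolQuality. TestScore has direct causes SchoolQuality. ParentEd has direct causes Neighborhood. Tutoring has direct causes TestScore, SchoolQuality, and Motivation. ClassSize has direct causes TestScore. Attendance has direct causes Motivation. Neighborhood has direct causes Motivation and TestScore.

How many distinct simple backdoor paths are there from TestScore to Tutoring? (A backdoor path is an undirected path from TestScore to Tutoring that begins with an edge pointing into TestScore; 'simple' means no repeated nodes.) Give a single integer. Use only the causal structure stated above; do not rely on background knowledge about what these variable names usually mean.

2

A backdoor path from TestScore to Tutoring is any simple undirected path whose first edge points into TestScore (i.e. leaves TestScore via a parent).
Parents of TestScore: {SchoolQuality}.
Enumerating:
  P1: TestScore <- SchoolQuality -> Motivation -> Tutoring
  P2: TestScore <- SchoolQuality -> Tutoring
That exhausts the simple backdoor paths. Count: 2.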